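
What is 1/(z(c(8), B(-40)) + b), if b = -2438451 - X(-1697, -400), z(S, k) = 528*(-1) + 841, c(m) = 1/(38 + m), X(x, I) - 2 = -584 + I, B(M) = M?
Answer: -1/2437156 ≈ -4.1031e-7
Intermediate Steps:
X(x, I) = -582 + I (X(x, I) = 2 + (-584 + I) = -582 + I)
z(S, k) = 313 (z(S, k) = -528 + 841 = 313)
b = -2437469 (b = -2438451 - (-582 - 400) = -2438451 - 1*(-982) = -2438451 + 982 = -2437469)
1/(z(c(8), B(-40)) + b) = 1/(313 - 2437469) = 1/(-2437156) = -1/2437156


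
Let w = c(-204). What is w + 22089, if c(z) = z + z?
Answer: 21681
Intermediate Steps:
c(z) = 2*z
w = -408 (w = 2*(-204) = -408)
w + 22089 = -408 + 22089 = 21681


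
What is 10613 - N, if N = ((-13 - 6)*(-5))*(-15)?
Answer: 12038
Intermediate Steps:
N = -1425 (N = -19*(-5)*(-15) = 95*(-15) = -1425)
10613 - N = 10613 - 1*(-1425) = 10613 + 1425 = 12038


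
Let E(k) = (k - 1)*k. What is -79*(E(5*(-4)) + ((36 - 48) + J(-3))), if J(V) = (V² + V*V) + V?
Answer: -33417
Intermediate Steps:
J(V) = V + 2*V² (J(V) = (V² + V²) + V = 2*V² + V = V + 2*V²)
E(k) = k*(-1 + k) (E(k) = (-1 + k)*k = k*(-1 + k))
-79*(E(5*(-4)) + ((36 - 48) + J(-3))) = -79*((5*(-4))*(-1 + 5*(-4)) + ((36 - 48) - 3*(1 + 2*(-3)))) = -79*(-20*(-1 - 20) + (-12 - 3*(1 - 6))) = -79*(-20*(-21) + (-12 - 3*(-5))) = -79*(420 + (-12 + 15)) = -79*(420 + 3) = -79*423 = -33417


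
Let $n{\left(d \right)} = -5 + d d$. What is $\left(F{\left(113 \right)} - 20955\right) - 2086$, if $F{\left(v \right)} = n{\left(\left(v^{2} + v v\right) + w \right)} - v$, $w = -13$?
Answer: $651502466$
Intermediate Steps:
$n{\left(d \right)} = -5 + d^{2}$
$F{\left(v \right)} = -5 + \left(-13 + 2 v^{2}\right)^{2} - v$ ($F{\left(v \right)} = \left(-5 + \left(\left(v^{2} + v v\right) - 13\right)^{2}\right) - v = \left(-5 + \left(\left(v^{2} + v^{2}\right) - 13\right)^{2}\right) - v = \left(-5 + \left(2 v^{2} - 13\right)^{2}\right) - v = \left(-5 + \left(-13 + 2 v^{2}\right)^{2}\right) - v = -5 + \left(-13 + 2 v^{2}\right)^{2} - v$)
$\left(F{\left(113 \right)} - 20955\right) - 2086 = \left(\left(-5 + \left(-13 + 2 \cdot 113^{2}\right)^{2} - 113\right) - 20955\right) - 2086 = \left(\left(-5 + \left(-13 + 2 \cdot 12769\right)^{2} - 113\right) - 20955\right) - 2086 = \left(\left(-5 + \left(-13 + 25538\right)^{2} - 113\right) - 20955\right) - 2086 = \left(\left(-5 + 25525^{2} - 113\right) - 20955\right) - 2086 = \left(\left(-5 + 651525625 - 113\right) - 20955\right) - 2086 = \left(651525507 - 20955\right) - 2086 = 651504552 - 2086 = 651502466$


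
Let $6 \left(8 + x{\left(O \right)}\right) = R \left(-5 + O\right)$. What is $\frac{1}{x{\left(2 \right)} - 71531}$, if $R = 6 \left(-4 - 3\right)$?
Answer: $- \frac{1}{71518} \approx -1.3982 \cdot 10^{-5}$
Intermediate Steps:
$R = -42$ ($R = 6 \left(-7\right) = -42$)
$x{\left(O \right)} = 27 - 7 O$ ($x{\left(O \right)} = -8 + \frac{\left(-42\right) \left(-5 + O\right)}{6} = -8 + \frac{210 - 42 O}{6} = -8 - \left(-35 + 7 O\right) = 27 - 7 O$)
$\frac{1}{x{\left(2 \right)} - 71531} = \frac{1}{\left(27 - 14\right) - 71531} = \frac{1}{13 - 71531} = \frac{1}{-71518} = - \frac{1}{71518}$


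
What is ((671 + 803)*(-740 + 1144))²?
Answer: 354615486016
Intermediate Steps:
((671 + 803)*(-740 + 1144))² = (1474*404)² = 595496² = 354615486016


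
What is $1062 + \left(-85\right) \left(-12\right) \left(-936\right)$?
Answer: $-953658$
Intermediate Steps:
$1062 + \left(-85\right) \left(-12\right) \left(-936\right) = 1062 + 1020 \left(-936\right) = 1062 - 954720 = -953658$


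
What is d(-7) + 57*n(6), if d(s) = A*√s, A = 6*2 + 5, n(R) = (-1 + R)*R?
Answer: 1710 + 17*I*√7 ≈ 1710.0 + 44.978*I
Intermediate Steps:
n(R) = R*(-1 + R)
A = 17 (A = 12 + 5 = 17)
d(s) = 17*√s
d(-7) + 57*n(6) = 17*√(-7) + 57*(6*(-1 + 6)) = 17*(I*√7) + 57*(6*5) = 17*I*√7 + 57*30 = 17*I*√7 + 1710 = 1710 + 17*I*√7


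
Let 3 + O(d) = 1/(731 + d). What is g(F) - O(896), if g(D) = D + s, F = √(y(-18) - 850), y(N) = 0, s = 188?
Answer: 310756/1627 + 5*I*√34 ≈ 191.0 + 29.155*I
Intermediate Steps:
F = 5*I*√34 (F = √(0 - 850) = √(-850) = 5*I*√34 ≈ 29.155*I)
g(D) = 188 + D (g(D) = D + 188 = 188 + D)
O(d) = -3 + 1/(731 + d)
g(F) - O(896) = (188 + 5*I*√34) - (-2192 - 3*896)/(731 + 896) = (188 + 5*I*√34) - (-2192 - 2688)/1627 = (188 + 5*I*√34) - (-4880)/1627 = (188 + 5*I*√34) - 1*(-4880/1627) = (188 + 5*I*√34) + 4880/1627 = 310756/1627 + 5*I*√34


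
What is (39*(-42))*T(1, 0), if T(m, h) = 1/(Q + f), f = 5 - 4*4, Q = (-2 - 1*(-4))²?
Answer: 234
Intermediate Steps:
Q = 4 (Q = (-2 + 4)² = 2² = 4)
f = -11 (f = 5 - 16 = -11)
T(m, h) = -⅐ (T(m, h) = 1/(4 - 11) = 1/(-7) = -⅐)
(39*(-42))*T(1, 0) = (39*(-42))*(-⅐) = -1638*(-⅐) = 234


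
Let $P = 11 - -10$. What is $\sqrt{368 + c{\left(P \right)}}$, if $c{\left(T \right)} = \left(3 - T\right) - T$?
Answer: $\sqrt{329} \approx 18.138$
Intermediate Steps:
$P = 21$ ($P = 11 + 10 = 21$)
$c{\left(T \right)} = 3 - 2 T$
$\sqrt{368 + c{\left(P \right)}} = \sqrt{368 + \left(3 - 42\right)} = \sqrt{368 - 39} = \sqrt{329}$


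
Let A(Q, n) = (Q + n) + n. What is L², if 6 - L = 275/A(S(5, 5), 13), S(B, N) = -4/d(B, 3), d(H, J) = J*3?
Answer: 47961/2116 ≈ 22.666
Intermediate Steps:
d(H, J) = 3*J
S(B, N) = -4/9 (S(B, N) = -4/(3*3) = -4/9)
A(Q, n) = Q + 2*n
L = -219/46 (L = 6 - 275/(-4/9 + 2*13) = 6 - 275/(-4/9 + 26) = 6 - 275/230/9 = 6 - 275*9/230 = 6 - 1*495/46 = 6 - 495/46 = -219/46 ≈ -4.7609)
L² = (-219/46)² = 47961/2116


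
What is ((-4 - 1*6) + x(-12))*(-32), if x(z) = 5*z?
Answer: 2240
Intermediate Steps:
((-4 - 1*6) + x(-12))*(-32) = ((-4 - 1*6) + 5*(-12))*(-32) = ((-4 - 6) - 60)*(-32) = (-10 - 60)*(-32) = -70*(-32) = 2240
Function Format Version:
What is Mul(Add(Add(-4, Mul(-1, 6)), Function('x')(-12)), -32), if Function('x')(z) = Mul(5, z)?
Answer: 2240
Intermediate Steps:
Mul(Add(Add(-4, Mul(-1, 6)), Function('x')(-12)), -32) = Mul(Add(Add(-4, Mul(-1, 6)), Mul(5, -12)), -32) = Mul(Add(Add(-4, -6), -60), -32) = Mul(Add(-10, -60), -32) = Mul(-70, -32) = 2240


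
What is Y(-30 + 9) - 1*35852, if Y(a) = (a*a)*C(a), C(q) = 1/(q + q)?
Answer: -71725/2 ≈ -35863.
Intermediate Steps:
C(q) = 1/(2*q)
Y(a) = a/2 (Y(a) = (a*a)*(1/(2*a)) = a²*(1/(2*a)) = a/2)
Y(-30 + 9) - 1*35852 = (-30 + 9)/2 - 1*35852 = (½)*(-21) - 35852 = -21/2 - 35852 = -71725/2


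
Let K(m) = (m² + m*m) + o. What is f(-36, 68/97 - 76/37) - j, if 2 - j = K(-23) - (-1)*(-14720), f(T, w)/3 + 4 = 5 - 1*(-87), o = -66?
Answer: -13466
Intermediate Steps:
K(m) = -66 + 2*m² (K(m) = (m² + m*m) - 66 = (m² + m²) - 66 = 2*m² - 66 = -66 + 2*m²)
f(T, w) = 264 (f(T, w) = -12 + 3*(5 - 1*(-87)) = -12 + 3*(5 + 87) = -12 + 3*92 = -12 + 276 = 264)
j = 13730 (j = 2 - ((-66 + 2*(-23)²) - (-1)*(-14720)) = 2 - ((-66 + 2*529) - 1*14720) = 2 - ((-66 + 1058) - 14720) = 2 - (992 - 14720) = 2 - 1*(-13728) = 2 + 13728 = 13730)
f(-36, 68/97 - 76/37) - j = 264 - 1*13730 = 264 - 13730 = -13466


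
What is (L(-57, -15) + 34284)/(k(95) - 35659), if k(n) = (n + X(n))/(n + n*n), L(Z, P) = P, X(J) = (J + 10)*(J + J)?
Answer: -3289824/3423053 ≈ -0.96108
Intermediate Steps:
X(J) = 2*J*(10 + J) (X(J) = (10 + J)*(2*J) = 2*J*(10 + J))
k(n) = (n + 2*n*(10 + n))/(n + n²) (k(n) = (n + 2*n*(10 + n))/(n + n*n) = (n + 2*n*(10 + n))/(n + n²))
(L(-57, -15) + 34284)/(k(95) - 35659) = (-15 + 34284)/((21 + 2*95)/(1 + 95) - 35659) = 34269/((21 + 190)/96 - 35659) = 34269/((1/96)*211 - 35659) = 34269/(211/96 - 35659) = 34269/(-3423053/96) = 34269*(-96/3423053) = -3289824/3423053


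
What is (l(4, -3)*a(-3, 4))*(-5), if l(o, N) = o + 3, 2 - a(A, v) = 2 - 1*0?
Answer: 0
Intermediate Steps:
a(A, v) = 0 (a(A, v) = 2 - (2 - 1*0) = 2 - (2 + 0) = 2 - 1*2 = 2 - 2 = 0)
l(o, N) = 3 + o
(l(4, -3)*a(-3, 4))*(-5) = ((3 + 4)*0)*(-5) = (7*0)*(-5) = 0*(-5) = 0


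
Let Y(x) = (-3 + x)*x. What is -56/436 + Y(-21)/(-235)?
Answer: -58226/25615 ≈ -2.2731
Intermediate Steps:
Y(x) = x*(-3 + x)
-56/436 + Y(-21)/(-235) = -56/436 - 21*(-3 - 21)/(-235) = -56*1/436 - 21*(-24)*(-1/235) = -14/109 + 504*(-1/235) = -14/109 - 504/235 = -58226/25615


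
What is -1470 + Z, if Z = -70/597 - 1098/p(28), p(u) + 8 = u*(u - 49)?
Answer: -261214927/177906 ≈ -1468.3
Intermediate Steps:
p(u) = -8 + u*(-49 + u) (p(u) = -8 + u*(u - 49) = -8 + u*(-49 + u))
Z = 306893/177906 (Z = -70/597 - 1098/(-8 + 28² - 49*28) = -70*1/597 - 1098/(-8 + 784 - 1372) = -70/597 - 1098/(-596) = -70/597 - 1098*(-1/596) = -70/597 + 549/298 = 306893/177906 ≈ 1.7250)
-1470 + Z = -1470 + 306893/177906 = -261214927/177906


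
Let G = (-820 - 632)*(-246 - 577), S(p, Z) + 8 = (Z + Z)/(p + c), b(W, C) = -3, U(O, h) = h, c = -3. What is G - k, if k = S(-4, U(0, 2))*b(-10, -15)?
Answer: 8364792/7 ≈ 1.1950e+6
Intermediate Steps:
S(p, Z) = -8 + 2*Z/(-3 + p) (S(p, Z) = -8 + (Z + Z)/(p - 3) = -8 + (2*Z)/(-3 + p) = -8 + 2*Z/(-3 + p))
G = 1194996 (G = -1452*(-823) = 1194996)
k = 180/7 (k = (2*(12 + 2 - 4*(-4))/(-3 - 4))*(-3) = (2*(12 + 2 + 16)/(-7))*(-3) = (2*(-1/7)*30)*(-3) = -60/7*(-3) = 180/7 ≈ 25.714)
G - k = 1194996 - 1*180/7 = 1194996 - 180/7 = 8364792/7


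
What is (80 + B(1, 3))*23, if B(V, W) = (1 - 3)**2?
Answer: 1932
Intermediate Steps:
B(V, W) = 4 (B(V, W) = (-2)**2 = 4)
(80 + B(1, 3))*23 = (80 + 4)*23 = 84*23 = 1932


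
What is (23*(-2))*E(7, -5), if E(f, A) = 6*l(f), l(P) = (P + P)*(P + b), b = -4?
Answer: -11592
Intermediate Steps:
l(P) = 2*P*(-4 + P) (l(P) = (P + P)*(P - 4) = (2*P)*(-4 + P) = 2*P*(-4 + P))
E(f, A) = 12*f*(-4 + f) (E(f, A) = 6*(2*f*(-4 + f)) = 12*f*(-4 + f))
(23*(-2))*E(7, -5) = (23*(-2))*(12*7*(-4 + 7)) = -552*7*3 = -46*252 = -11592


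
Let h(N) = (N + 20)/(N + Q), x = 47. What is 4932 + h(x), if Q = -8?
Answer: 192415/39 ≈ 4933.7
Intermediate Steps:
h(N) = (20 + N)/(-8 + N) (h(N) = (N + 20)/(N - 8) = (20 + N)/(-8 + N))
4932 + h(x) = 4932 + (20 + 47)/(-8 + 47) = 4932 + 67/39 = 192415/39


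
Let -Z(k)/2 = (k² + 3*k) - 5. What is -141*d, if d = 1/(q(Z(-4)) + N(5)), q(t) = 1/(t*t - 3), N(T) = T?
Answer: -47/2 ≈ -23.500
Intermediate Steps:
Z(k) = 10 - 6*k - 2*k² (Z(k) = -2*((k² + 3*k) - 5) = -2*(-5 + k² + 3*k) = 10 - 6*k - 2*k²)
q(t) = 1/(-3 + t²) (q(t) = 1/(t² - 3) = 1/(-3 + t²))
d = ⅙ (d = 1/(1/(-3 + (10 - 6*(-4) - 2*(-4)²)²) + 5) = 1/(1/(-3 + (10 + 24 - 2*16)²) + 5) = 1/(1/(-3 + (10 + 24 - 32)²) + 5) = 1/(1/(-3 + 2²) + 5) = 1/(1/(-3 + 4) + 5) = 1/(1/1 + 5) = 1/(1 + 5) = 1/6 = ⅙ ≈ 0.16667)
-141*d = -141*⅙ = -47/2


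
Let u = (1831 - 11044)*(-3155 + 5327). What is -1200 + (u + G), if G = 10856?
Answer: -20000980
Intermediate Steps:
u = -20010636 (u = -9213*2172 = -20010636)
-1200 + (u + G) = -1200 + (-20010636 + 10856) = -1200 - 19999780 = -20000980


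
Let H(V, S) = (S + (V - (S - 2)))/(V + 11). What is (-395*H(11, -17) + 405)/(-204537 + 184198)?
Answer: -3775/447458 ≈ -0.0084365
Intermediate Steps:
H(V, S) = (2 + V)/(11 + V) (H(V, S) = (S + (V - (-2 + S)))/(11 + V) = (S + (V + (2 - S)))/(11 + V) = (S + (2 + V - S))/(11 + V) = (2 + V)/(11 + V))
(-395*H(11, -17) + 405)/(-204537 + 184198) = (-395*(2 + 11)/(11 + 11) + 405)/(-204537 + 184198) = (-395*13/22 + 405)/(-20339) = (-395*13/22 + 405)*(-1/20339) = (-5135/22 + 405)*(-1/20339) = (3775/22)*(-1/20339) = -3775/447458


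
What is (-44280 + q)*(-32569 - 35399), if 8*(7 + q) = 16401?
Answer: 2870755920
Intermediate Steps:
q = 16345/8 (q = -7 + (1/8)*16401 = -7 + 16401/8 = 16345/8 ≈ 2043.1)
(-44280 + q)*(-32569 - 35399) = (-44280 + 16345/8)*(-32569 - 35399) = -337895/8*(-67968) = 2870755920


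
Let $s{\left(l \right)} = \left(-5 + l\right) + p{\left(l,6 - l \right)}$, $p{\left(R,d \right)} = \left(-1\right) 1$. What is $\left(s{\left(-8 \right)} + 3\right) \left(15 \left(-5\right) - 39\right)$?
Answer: $1254$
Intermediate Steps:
$p{\left(R,d \right)} = -1$
$s{\left(l \right)} = -6 + l$ ($s{\left(l \right)} = \left(-5 + l\right) - 1 = -6 + l$)
$\left(s{\left(-8 \right)} + 3\right) \left(15 \left(-5\right) - 39\right) = \left(\left(-6 - 8\right) + 3\right) \left(15 \left(-5\right) - 39\right) = \left(-14 + 3\right) \left(-75 - 39\right) = \left(-11\right) \left(-114\right) = 1254$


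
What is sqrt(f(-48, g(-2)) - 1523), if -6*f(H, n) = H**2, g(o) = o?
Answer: I*sqrt(1907) ≈ 43.669*I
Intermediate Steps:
f(H, n) = -H**2/6
sqrt(f(-48, g(-2)) - 1523) = sqrt(-1/6*(-48)**2 - 1523) = sqrt(-1/6*2304 - 1523) = sqrt(-384 - 1523) = sqrt(-1907) = I*sqrt(1907)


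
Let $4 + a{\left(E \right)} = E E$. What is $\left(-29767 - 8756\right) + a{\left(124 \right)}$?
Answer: $-23151$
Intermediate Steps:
$a{\left(E \right)} = -4 + E^{2}$ ($a{\left(E \right)} = -4 + E E = -4 + E^{2}$)
$\left(-29767 - 8756\right) + a{\left(124 \right)} = \left(-29767 - 8756\right) - \left(4 - 124^{2}\right) = -38523 + \left(-4 + 15376\right) = -38523 + 15372 = -23151$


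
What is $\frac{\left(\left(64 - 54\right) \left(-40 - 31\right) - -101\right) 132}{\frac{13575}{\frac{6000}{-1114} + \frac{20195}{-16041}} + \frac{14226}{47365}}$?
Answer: $\frac{15070802169150420}{382938383787359} \approx 39.356$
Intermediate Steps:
$\frac{\left(\left(64 - 54\right) \left(-40 - 31\right) - -101\right) 132}{\frac{13575}{\frac{6000}{-1114} + \frac{20195}{-16041}} + \frac{14226}{47365}} = \frac{\left(10 \left(-71\right) + 101\right) 132}{\frac{13575}{6000 \left(- \frac{1}{1114}\right) + 20195 \left(- \frac{1}{16041}\right)} + 14226 \cdot \frac{1}{47365}} = \frac{\left(-710 + 101\right) 132}{\frac{13575}{- \frac{3000}{557} - \frac{20195}{16041}} + \frac{14226}{47365}} = \frac{\left(-609\right) 132}{\frac{13575}{- \frac{59371615}{8934837}} + \frac{14226}{47365}} = - \frac{80388}{13575 \left(- \frac{8934837}{59371615}\right) + \frac{14226}{47365}} = - \frac{80388}{- \frac{24258082455}{11874323} + \frac{14226}{47365}} = - \frac{80388}{- \frac{1148815151362077}{562427308895}} = \left(-80388\right) \left(- \frac{562427308895}{1148815151362077}\right) = \frac{15070802169150420}{382938383787359}$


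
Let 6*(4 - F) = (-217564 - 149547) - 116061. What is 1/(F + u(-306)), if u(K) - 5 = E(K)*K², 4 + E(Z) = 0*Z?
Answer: -3/882019 ≈ -3.4013e-6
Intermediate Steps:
E(Z) = -4 (E(Z) = -4 + 0*Z = -4 + 0 = -4)
F = 241598/3 (F = 4 - ((-217564 - 149547) - 116061)/6 = 4 - (-367111 - 116061)/6 = 4 - ⅙*(-483172) = 4 + 241586/3 = 241598/3 ≈ 80533.)
u(K) = 5 - 4*K²
1/(F + u(-306)) = 1/(241598/3 + (5 - 4*(-306)²)) = 1/(241598/3 + (5 - 4*93636)) = 1/(241598/3 + (5 - 374544)) = 1/(241598/3 - 374539) = 1/(-882019/3) = -3/882019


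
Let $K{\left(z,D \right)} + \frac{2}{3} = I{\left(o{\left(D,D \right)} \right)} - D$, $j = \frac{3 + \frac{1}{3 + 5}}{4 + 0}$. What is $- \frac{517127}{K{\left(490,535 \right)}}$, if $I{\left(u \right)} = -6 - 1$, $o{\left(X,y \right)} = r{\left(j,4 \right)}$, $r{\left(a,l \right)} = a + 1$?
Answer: $\frac{1551381}{1628} \approx 952.94$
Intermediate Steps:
$j = \frac{25}{32}$ ($j = \frac{3 + \frac{1}{8}}{4} = \left(3 + \frac{1}{8}\right) \frac{1}{4} = \frac{25}{8} \cdot \frac{1}{4} = \frac{25}{32} \approx 0.78125$)
$r{\left(a,l \right)} = 1 + a$
$o{\left(X,y \right)} = \frac{57}{32}$ ($o{\left(X,y \right)} = 1 + \frac{25}{32} = \frac{57}{32}$)
$I{\left(u \right)} = -7$ ($I{\left(u \right)} = -6 - 1 = -7$)
$K{\left(z,D \right)} = - \frac{23}{3} - D$ ($K{\left(z,D \right)} = - \frac{2}{3} - \left(7 + D\right) = - \frac{23}{3} - D$)
$- \frac{517127}{K{\left(490,535 \right)}} = - \frac{517127}{- \frac{23}{3} - 535} = - \frac{517127}{- \frac{1628}{3}} = \left(-517127\right) \left(- \frac{3}{1628}\right) = \frac{1551381}{1628}$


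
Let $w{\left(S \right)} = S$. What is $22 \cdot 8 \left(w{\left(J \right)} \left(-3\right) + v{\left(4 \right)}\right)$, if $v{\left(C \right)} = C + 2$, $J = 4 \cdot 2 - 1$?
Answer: $-2640$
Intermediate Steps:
$J = 7$ ($J = 8 - 1 = 7$)
$v{\left(C \right)} = 2 + C$
$22 \cdot 8 \left(w{\left(J \right)} \left(-3\right) + v{\left(4 \right)}\right) = 22 \cdot 8 \left(7 \left(-3\right) + \left(2 + 4\right)\right) = 176 \left(-21 + 6\right) = 176 \left(-15\right) = -2640$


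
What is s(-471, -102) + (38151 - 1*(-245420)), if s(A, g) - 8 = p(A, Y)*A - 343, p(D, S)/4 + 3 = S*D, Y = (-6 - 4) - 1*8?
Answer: -15683664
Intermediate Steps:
Y = -18 (Y = -10 - 8 = -18)
p(D, S) = -12 + 4*D*S (p(D, S) = -12 + 4*(S*D) = -12 + 4*(D*S) = -12 + 4*D*S)
s(A, g) = -335 + A*(-12 - 72*A) (s(A, g) = 8 + ((-12 + 4*A*(-18))*A - 343) = 8 + ((-12 - 72*A)*A - 343) = 8 + (A*(-12 - 72*A) - 343) = 8 + (-343 + A*(-12 - 72*A)) = -335 + A*(-12 - 72*A))
s(-471, -102) + (38151 - 1*(-245420)) = (-335 - 12*(-471)*(1 + 6*(-471))) + (38151 - 1*(-245420)) = (-335 - 12*(-471)*(1 - 2826)) + (38151 + 245420) = (-335 - 12*(-471)*(-2825)) + 283571 = (-335 - 15966900) + 283571 = -15967235 + 283571 = -15683664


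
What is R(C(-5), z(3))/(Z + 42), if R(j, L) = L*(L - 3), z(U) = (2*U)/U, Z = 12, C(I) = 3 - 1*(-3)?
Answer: -1/27 ≈ -0.037037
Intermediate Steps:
C(I) = 6 (C(I) = 3 + 3 = 6)
z(U) = 2
R(j, L) = L*(-3 + L)
R(C(-5), z(3))/(Z + 42) = (2*(-3 + 2))/(12 + 42) = (2*(-1))/54 = -2*1/54 = -1/27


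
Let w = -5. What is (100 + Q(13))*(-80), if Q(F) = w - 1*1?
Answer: -7520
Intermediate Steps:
Q(F) = -6 (Q(F) = -5 - 1*1 = -5 - 1 = -6)
(100 + Q(13))*(-80) = (100 - 6)*(-80) = 94*(-80) = -7520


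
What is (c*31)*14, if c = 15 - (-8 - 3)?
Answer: 11284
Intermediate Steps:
c = 26 (c = 15 - 1*(-11) = 15 + 11 = 26)
(c*31)*14 = (26*31)*14 = 806*14 = 11284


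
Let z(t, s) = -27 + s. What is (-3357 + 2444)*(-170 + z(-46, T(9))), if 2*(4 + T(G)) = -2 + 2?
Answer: 183513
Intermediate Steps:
T(G) = -4 (T(G) = -4 + (-2 + 2)/2 = -4 + (½)*0 = -4 + 0 = -4)
(-3357 + 2444)*(-170 + z(-46, T(9))) = (-3357 + 2444)*(-170 + (-27 - 4)) = -913*(-170 - 31) = -913*(-201) = 183513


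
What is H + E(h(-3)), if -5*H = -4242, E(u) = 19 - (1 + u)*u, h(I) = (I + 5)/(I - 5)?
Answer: 69407/80 ≈ 867.59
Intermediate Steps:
h(I) = (5 + I)/(-5 + I)
E(u) = 19 - u*(1 + u)
H = 4242/5 (H = -⅕*(-4242) = 4242/5 ≈ 848.40)
H + E(h(-3)) = 4242/5 + (19 - (5 - 3)/(-5 - 3) - ((5 - 3)/(-5 - 3))²) = 4242/5 + (19 - 2/(-8) - (2/(-8))²) = 4242/5 + (19 - (-1)*2/8 - (-⅛*2)²) = 4242/5 + (19 - 1*(-¼) - (-¼)²) = 4242/5 + (19 + ¼ - 1*1/16) = 4242/5 + (19 + ¼ - 1/16) = 4242/5 + 307/16 = 69407/80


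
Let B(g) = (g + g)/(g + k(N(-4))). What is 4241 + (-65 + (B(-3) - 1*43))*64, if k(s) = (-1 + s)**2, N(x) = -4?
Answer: -29573/11 ≈ -2688.5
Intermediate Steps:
B(g) = 2*g/(25 + g) (B(g) = (g + g)/(g + (-1 - 4)**2) = (2*g)/(g + (-5)**2) = (2*g)/(g + 25) = (2*g)/(25 + g) = 2*g/(25 + g))
4241 + (-65 + (B(-3) - 1*43))*64 = 4241 + (-65 + (2*(-3)/(25 - 3) - 1*43))*64 = 4241 + (-65 + (2*(-3)/22 - 43))*64 = 4241 + (-65 + (2*(-3)*(1/22) - 43))*64 = 4241 + (-65 + (-3/11 - 43))*64 = 4241 + (-65 - 476/11)*64 = 4241 - 1191/11*64 = 4241 - 76224/11 = -29573/11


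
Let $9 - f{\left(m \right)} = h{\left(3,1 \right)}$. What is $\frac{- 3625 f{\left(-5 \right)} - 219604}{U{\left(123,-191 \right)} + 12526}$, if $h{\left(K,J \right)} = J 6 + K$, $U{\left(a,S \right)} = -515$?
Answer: $- \frac{219604}{12011} \approx -18.284$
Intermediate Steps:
$h{\left(K,J \right)} = K + 6 J$ ($h{\left(K,J \right)} = 6 J + K = K + 6 J$)
$f{\left(m \right)} = 0$ ($f{\left(m \right)} = 9 - \left(3 + 6 \cdot 1\right) = 9 - \left(3 + 6\right) = 9 - 9 = 0$)
$\frac{- 3625 f{\left(-5 \right)} - 219604}{U{\left(123,-191 \right)} + 12526} = \frac{\left(-3625\right) 0 - 219604}{-515 + 12526} = \frac{0 - 219604}{12011} = \left(-219604\right) \frac{1}{12011} = - \frac{219604}{12011}$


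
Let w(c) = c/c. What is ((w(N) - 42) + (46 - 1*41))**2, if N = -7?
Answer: 1296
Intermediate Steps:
w(c) = 1
((w(N) - 42) + (46 - 1*41))**2 = ((1 - 42) + (46 - 1*41))**2 = (-41 + (46 - 41))**2 = (-41 + 5)**2 = (-36)**2 = 1296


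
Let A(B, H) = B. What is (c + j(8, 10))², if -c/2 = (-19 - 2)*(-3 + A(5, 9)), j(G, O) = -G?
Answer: 5776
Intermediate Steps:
c = 84 (c = -2*(-19 - 2)*(-3 + 5) = -(-42)*2 = -2*(-42) = 84)
(c + j(8, 10))² = (84 - 1*8)² = (84 - 8)² = 76² = 5776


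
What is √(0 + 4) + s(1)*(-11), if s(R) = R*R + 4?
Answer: -53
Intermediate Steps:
s(R) = 4 + R² (s(R) = R² + 4 = 4 + R²)
√(0 + 4) + s(1)*(-11) = √(0 + 4) + (4 + 1²)*(-11) = √4 + (4 + 1)*(-11) = 2 + 5*(-11) = 2 - 55 = -53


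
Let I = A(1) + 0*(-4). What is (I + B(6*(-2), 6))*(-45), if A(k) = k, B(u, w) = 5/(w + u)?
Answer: -15/2 ≈ -7.5000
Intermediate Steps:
B(u, w) = 5/(u + w)
I = 1 (I = 1 + 0*(-4) = 1 + 0 = 1)
(I + B(6*(-2), 6))*(-45) = (1 + 5/(6*(-2) + 6))*(-45) = (1 + 5/(-12 + 6))*(-45) = (1 + 5/(-6))*(-45) = (1 + 5*(-⅙))*(-45) = (1 - ⅚)*(-45) = (⅙)*(-45) = -15/2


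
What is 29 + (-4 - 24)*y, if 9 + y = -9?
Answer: 533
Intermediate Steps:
y = -18 (y = -9 - 9 = -18)
29 + (-4 - 24)*y = 29 + (-4 - 24)*(-18) = 29 - 28*(-18) = 29 + 504 = 533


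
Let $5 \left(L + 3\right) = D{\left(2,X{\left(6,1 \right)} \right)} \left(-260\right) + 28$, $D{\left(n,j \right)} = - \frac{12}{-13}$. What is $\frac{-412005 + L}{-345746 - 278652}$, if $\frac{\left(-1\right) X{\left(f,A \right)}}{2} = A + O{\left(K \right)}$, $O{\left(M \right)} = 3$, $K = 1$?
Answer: $\frac{1030126}{1560995} \approx 0.65992$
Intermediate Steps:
$X{\left(f,A \right)} = -6 - 2 A$ ($X{\left(f,A \right)} = - 2 \left(A + 3\right) = - 2 \left(3 + A\right) = -6 - 2 A$)
$D{\left(n,j \right)} = \frac{12}{13}$ ($D{\left(n,j \right)} = \left(-12\right) \left(- \frac{1}{13}\right) = \frac{12}{13}$)
$L = - \frac{227}{5}$ ($L = -3 + \frac{\frac{12}{13} \left(-260\right) + 28}{5} = -3 + \frac{-240 + 28}{5} = -3 + \frac{1}{5} \left(-212\right) = -3 - \frac{212}{5} = - \frac{227}{5} \approx -45.4$)
$\frac{-412005 + L}{-345746 - 278652} = \frac{-412005 - \frac{227}{5}}{-345746 - 278652} = - \frac{2060252}{5 \left(-624398\right)} = \left(- \frac{2060252}{5}\right) \left(- \frac{1}{624398}\right) = \frac{1030126}{1560995}$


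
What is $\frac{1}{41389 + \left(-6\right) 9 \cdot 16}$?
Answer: $\frac{1}{40525} \approx 2.4676 \cdot 10^{-5}$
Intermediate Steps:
$\frac{1}{41389 + \left(-6\right) 9 \cdot 16} = \frac{1}{41389 - 864} = \frac{1}{40525}$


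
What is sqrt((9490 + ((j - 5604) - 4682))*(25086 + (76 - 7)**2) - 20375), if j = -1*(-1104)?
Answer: sqrt(9172501) ≈ 3028.6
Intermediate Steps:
j = 1104
sqrt((9490 + ((j - 5604) - 4682))*(25086 + (76 - 7)**2) - 20375) = sqrt((9490 + ((1104 - 5604) - 4682))*(25086 + (76 - 7)**2) - 20375) = sqrt((9490 + (-4500 - 4682))*(25086 + 69**2) - 20375) = sqrt((9490 - 9182)*(25086 + 4761) - 20375) = sqrt(308*29847 - 20375) = sqrt(9192876 - 20375) = sqrt(9172501)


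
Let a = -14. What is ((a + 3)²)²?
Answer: 14641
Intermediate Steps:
((a + 3)²)² = ((-14 + 3)²)² = ((-11)²)² = 121² = 14641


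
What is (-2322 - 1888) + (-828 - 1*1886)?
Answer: -6924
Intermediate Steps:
(-2322 - 1888) + (-828 - 1*1886) = -4210 + (-828 - 1886) = -4210 - 2714 = -6924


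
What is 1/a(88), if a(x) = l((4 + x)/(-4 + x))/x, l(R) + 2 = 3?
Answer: 88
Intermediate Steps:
l(R) = 1 (l(R) = -2 + 3 = 1)
a(x) = 1/x
1/a(88) = 1/(1/88) = 88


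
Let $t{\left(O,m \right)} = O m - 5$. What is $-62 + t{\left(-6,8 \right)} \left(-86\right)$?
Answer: $4496$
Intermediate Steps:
$t{\left(O,m \right)} = -5 + O m$
$-62 + t{\left(-6,8 \right)} \left(-86\right) = -62 + \left(-5 - 48\right) \left(-86\right) = -62 - -4558 = -62 + 4558 = 4496$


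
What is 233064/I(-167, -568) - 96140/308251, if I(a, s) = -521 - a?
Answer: -11979374104/18186809 ≈ -658.68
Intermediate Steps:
233064/I(-167, -568) - 96140/308251 = 233064/(-521 - 1*(-167)) - 96140/308251 = 233064/(-521 + 167) - 96140*1/308251 = 233064/(-354) - 96140/308251 = 233064*(-1/354) - 96140/308251 = -38844/59 - 96140/308251 = -11979374104/18186809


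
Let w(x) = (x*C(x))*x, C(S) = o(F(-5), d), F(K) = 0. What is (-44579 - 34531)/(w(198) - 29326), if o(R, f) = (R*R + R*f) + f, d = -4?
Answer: 39555/93071 ≈ 0.42500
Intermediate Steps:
o(R, f) = f + R² + R*f (o(R, f) = (R² + R*f) + f = f + R² + R*f)
C(S) = -4 (C(S) = -4 + 0² + 0*(-4) = -4 + 0 + 0 = -4)
w(x) = -4*x² (w(x) = (x*(-4))*x = (-4*x)*x = -4*x²)
(-44579 - 34531)/(w(198) - 29326) = (-44579 - 34531)/(-4*198² - 29326) = -79110/(-4*39204 - 29326) = -79110/(-156816 - 29326) = -79110/(-186142) = -79110*(-1/186142) = 39555/93071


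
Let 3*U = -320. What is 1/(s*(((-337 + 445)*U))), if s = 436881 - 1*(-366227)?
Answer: -1/9251804160 ≈ -1.0809e-10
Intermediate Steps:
U = -320/3 (U = (⅓)*(-320) = -320/3 ≈ -106.67)
s = 803108 (s = 436881 + 366227 = 803108)
1/(s*(((-337 + 445)*U))) = 1/(803108*(((-337 + 445)*(-320/3)))) = 1/(803108*((108*(-320/3)))) = (1/803108)/(-11520) = (1/803108)*(-1/11520) = -1/9251804160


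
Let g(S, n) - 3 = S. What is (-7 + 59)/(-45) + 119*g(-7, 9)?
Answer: -21472/45 ≈ -477.16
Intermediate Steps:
g(S, n) = 3 + S
(-7 + 59)/(-45) + 119*g(-7, 9) = (-7 + 59)/(-45) + 119*(3 - 7) = 52*(-1/45) + 119*(-4) = -52/45 - 476 = -21472/45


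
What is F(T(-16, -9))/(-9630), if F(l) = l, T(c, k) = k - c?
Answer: -7/9630 ≈ -0.00072690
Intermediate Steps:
F(T(-16, -9))/(-9630) = (-9 - 1*(-16))/(-9630) = (-9 + 16)*(-1/9630) = 7*(-1/9630) = -7/9630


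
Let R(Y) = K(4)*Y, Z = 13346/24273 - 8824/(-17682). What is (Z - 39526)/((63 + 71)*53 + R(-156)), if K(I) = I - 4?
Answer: -1413659896076/254012017581 ≈ -5.5653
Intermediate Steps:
K(I) = -4 + I
Z = 75028154/71532531 (Z = 13346*(1/24273) - 8824*(-1/17682) = 13346/24273 + 4412/8841 = 75028154/71532531 ≈ 1.0489)
R(Y) = 0 (R(Y) = (-4 + 4)*Y = 0*Y = 0)
(Z - 39526)/((63 + 71)*53 + R(-156)) = (75028154/71532531 - 39526)/((63 + 71)*53 + 0) = -2827319792152/(71532531*(134*53 + 0)) = -2827319792152/(71532531*(7102 + 0)) = -2827319792152/71532531/7102 = -2827319792152/71532531*1/7102 = -1413659896076/254012017581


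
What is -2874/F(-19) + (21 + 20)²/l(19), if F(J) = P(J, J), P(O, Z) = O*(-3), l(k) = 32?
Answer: 1283/608 ≈ 2.1102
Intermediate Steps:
P(O, Z) = -3*O
F(J) = -3*J
-2874/F(-19) + (21 + 20)²/l(19) = -2874/((-3*(-19))) + (21 + 20)²/32 = -2874/57 + 41²*(1/32) = -2874*1/57 + 1681*(1/32) = -958/19 + 1681/32 = 1283/608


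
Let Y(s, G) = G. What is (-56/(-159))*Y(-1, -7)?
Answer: -392/159 ≈ -2.4654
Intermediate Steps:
(-56/(-159))*Y(-1, -7) = -56/(-159)*(-7) = -56*(-1/159)*(-7) = (56/159)*(-7) = -392/159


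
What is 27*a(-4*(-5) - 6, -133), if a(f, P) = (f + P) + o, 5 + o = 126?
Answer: 54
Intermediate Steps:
o = 121 (o = -5 + 126 = 121)
a(f, P) = 121 + P + f (a(f, P) = (f + P) + 121 = (P + f) + 121 = 121 + P + f)
27*a(-4*(-5) - 6, -133) = 27*(121 - 133 + (-4*(-5) - 6)) = 27*(121 - 133 + (20 - 6)) = 27*(121 - 133 + 14) = 27*2 = 54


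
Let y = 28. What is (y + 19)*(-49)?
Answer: -2303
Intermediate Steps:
(y + 19)*(-49) = (28 + 19)*(-49) = 47*(-49) = -2303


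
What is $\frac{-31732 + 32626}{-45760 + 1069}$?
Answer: $- \frac{298}{14897} \approx -0.020004$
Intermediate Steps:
$\frac{-31732 + 32626}{-45760 + 1069} = \frac{894}{-44691} = 894 \left(- \frac{1}{44691}\right) = - \frac{298}{14897}$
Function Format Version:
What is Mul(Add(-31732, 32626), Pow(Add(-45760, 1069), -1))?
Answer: Rational(-298, 14897) ≈ -0.020004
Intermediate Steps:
Mul(Add(-31732, 32626), Pow(Add(-45760, 1069), -1)) = Mul(894, Pow(-44691, -1)) = Mul(894, Rational(-1, 44691)) = Rational(-298, 14897)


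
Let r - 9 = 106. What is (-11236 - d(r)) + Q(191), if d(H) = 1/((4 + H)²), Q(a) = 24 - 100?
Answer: -160189233/14161 ≈ -11312.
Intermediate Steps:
r = 115 (r = 9 + 106 = 115)
Q(a) = -76
d(H) = (4 + H)⁻²
(-11236 - d(r)) + Q(191) = (-11236 - 1/(4 + 115)²) - 76 = (-11236 - 1/119²) - 76 = (-11236 - 1*1/14161) - 76 = (-11236 - 1/14161) - 76 = -159112997/14161 - 76 = -160189233/14161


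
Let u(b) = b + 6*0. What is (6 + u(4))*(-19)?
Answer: -190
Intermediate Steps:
u(b) = b (u(b) = b + 0 = b)
(6 + u(4))*(-19) = (6 + 4)*(-19) = 10*(-19) = -190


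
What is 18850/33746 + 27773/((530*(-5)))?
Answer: -443637579/44713450 ≈ -9.9218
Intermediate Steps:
18850/33746 + 27773/((530*(-5))) = 18850*(1/33746) + 27773/(-2650) = 9425/16873 + 27773*(-1/2650) = 9425/16873 - 27773/2650 = -443637579/44713450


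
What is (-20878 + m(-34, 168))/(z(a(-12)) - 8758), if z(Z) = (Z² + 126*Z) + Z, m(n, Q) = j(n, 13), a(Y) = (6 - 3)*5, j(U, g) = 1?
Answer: 20877/6628 ≈ 3.1498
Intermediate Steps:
a(Y) = 15 (a(Y) = 3*5 = 15)
m(n, Q) = 1
z(Z) = Z² + 127*Z
(-20878 + m(-34, 168))/(z(a(-12)) - 8758) = (-20878 + 1)/(15*(127 + 15) - 8758) = -20877/(15*142 - 8758) = -20877/(2130 - 8758) = -20877/(-6628) = -20877*(-1/6628) = 20877/6628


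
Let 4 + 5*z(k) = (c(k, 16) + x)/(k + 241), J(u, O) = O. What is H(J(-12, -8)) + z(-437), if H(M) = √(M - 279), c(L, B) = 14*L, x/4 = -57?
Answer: 2781/490 + I*√287 ≈ 5.6755 + 16.941*I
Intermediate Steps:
x = -228 (x = 4*(-57) = -228)
z(k) = -⅘ + (-228 + 14*k)/(5*(241 + k)) (z(k) = -⅘ + ((14*k - 228)/(k + 241))/5 = -⅘ + ((-228 + 14*k)/(241 + k))/5 = -⅘ + (-228 + 14*k)/(5*(241 + k)))
H(M) = √(-279 + M)
H(J(-12, -8)) + z(-437) = √(-279 - 8) + 2*(-596 + 5*(-437))/(5*(241 - 437)) = √(-287) + (⅖)*(-596 - 2185)/(-196) = I*√287 + (⅖)*(-1/196)*(-2781) = I*√287 + 2781/490 = 2781/490 + I*√287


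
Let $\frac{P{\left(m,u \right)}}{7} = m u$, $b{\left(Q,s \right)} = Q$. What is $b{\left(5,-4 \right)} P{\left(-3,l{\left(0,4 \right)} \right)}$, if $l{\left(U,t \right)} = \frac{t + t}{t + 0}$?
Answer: $-210$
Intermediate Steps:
$l{\left(U,t \right)} = 2$ ($l{\left(U,t \right)} = \frac{2 t}{t} = 2$)
$P{\left(m,u \right)} = 7 m u$
$b{\left(5,-4 \right)} P{\left(-3,l{\left(0,4 \right)} \right)} = 5 \cdot 7 \left(-3\right) 2 = 5 \left(-42\right) = -210$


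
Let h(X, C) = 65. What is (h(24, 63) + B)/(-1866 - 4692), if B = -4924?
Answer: 4859/6558 ≈ 0.74093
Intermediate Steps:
(h(24, 63) + B)/(-1866 - 4692) = (65 - 4924)/(-1866 - 4692) = -4859/(-6558) = -4859*(-1/6558) = 4859/6558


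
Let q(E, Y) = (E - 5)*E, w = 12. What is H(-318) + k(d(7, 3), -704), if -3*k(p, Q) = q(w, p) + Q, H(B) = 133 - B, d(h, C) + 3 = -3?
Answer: 1973/3 ≈ 657.67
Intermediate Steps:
d(h, C) = -6 (d(h, C) = -3 - 3 = -6)
q(E, Y) = E*(-5 + E) (q(E, Y) = (-5 + E)*E = E*(-5 + E))
k(p, Q) = -28 - Q/3 (k(p, Q) = -(12*(-5 + 12) + Q)/3 = -(12*7 + Q)/3 = -(84 + Q)/3 = -28 - Q/3)
H(-318) + k(d(7, 3), -704) = (133 - 1*(-318)) + (-28 - ⅓*(-704)) = (133 + 318) + (-28 + 704/3) = 451 + 620/3 = 1973/3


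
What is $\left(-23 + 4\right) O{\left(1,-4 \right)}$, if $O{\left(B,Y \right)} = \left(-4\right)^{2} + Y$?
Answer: $-228$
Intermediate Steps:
$O{\left(B,Y \right)} = 16 + Y$
$\left(-23 + 4\right) O{\left(1,-4 \right)} = \left(-23 + 4\right) \left(16 - 4\right) = \left(-19\right) 12 = -228$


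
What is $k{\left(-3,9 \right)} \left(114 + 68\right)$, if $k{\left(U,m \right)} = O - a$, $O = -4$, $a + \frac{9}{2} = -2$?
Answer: $455$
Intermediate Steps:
$a = - \frac{13}{2}$ ($a = - \frac{9}{2} - 2 = - \frac{13}{2} \approx -6.5$)
$k{\left(U,m \right)} = \frac{5}{2}$ ($k{\left(U,m \right)} = -4 - - \frac{13}{2} = -4 + \frac{13}{2} = \frac{5}{2}$)
$k{\left(-3,9 \right)} \left(114 + 68\right) = \frac{5 \left(114 + 68\right)}{2} = \frac{5}{2} \cdot 182 = 455$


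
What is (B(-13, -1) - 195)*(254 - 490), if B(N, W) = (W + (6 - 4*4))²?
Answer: 17464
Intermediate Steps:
B(N, W) = (-10 + W)² (B(N, W) = (W + (6 - 16))² = (W - 10)² = (-10 + W)²)
(B(-13, -1) - 195)*(254 - 490) = ((-10 - 1)² - 195)*(254 - 490) = ((-11)² - 195)*(-236) = (121 - 195)*(-236) = -74*(-236) = 17464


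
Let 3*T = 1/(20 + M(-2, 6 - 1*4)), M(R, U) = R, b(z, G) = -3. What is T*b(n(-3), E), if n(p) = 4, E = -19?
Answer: -1/18 ≈ -0.055556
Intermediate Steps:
T = 1/54 (T = 1/(3*(20 - 2)) = (⅓)/18 = (⅓)*(1/18) = 1/54 ≈ 0.018519)
T*b(n(-3), E) = (1/54)*(-3) = -1/18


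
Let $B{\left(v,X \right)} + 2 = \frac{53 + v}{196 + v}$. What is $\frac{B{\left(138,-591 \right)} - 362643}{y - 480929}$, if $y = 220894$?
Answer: $\frac{121123239}{86851690} \approx 1.3946$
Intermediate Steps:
$B{\left(v,X \right)} = -2 + \frac{53 + v}{196 + v}$
$\frac{B{\left(138,-591 \right)} - 362643}{y - 480929} = \frac{\frac{-339 - 138}{196 + 138} - 362643}{220894 - 480929} = \frac{\frac{-339 - 138}{334} - 362643}{-260035} = \left(\frac{1}{334} \left(-477\right) - 362643\right) \left(- \frac{1}{260035}\right) = \left(- \frac{477}{334} - 362643\right) \left(- \frac{1}{260035}\right) = \left(- \frac{121123239}{334}\right) \left(- \frac{1}{260035}\right) = \frac{121123239}{86851690}$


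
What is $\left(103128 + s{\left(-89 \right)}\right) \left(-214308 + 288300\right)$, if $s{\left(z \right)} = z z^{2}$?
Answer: $-44531419272$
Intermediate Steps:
$s{\left(z \right)} = z^{3}$
$\left(103128 + s{\left(-89 \right)}\right) \left(-214308 + 288300\right) = \left(103128 + \left(-89\right)^{3}\right) \left(-214308 + 288300\right) = \left(103128 - 704969\right) 73992 = \left(-601841\right) 73992 = -44531419272$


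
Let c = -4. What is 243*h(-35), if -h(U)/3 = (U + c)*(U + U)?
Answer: -1990170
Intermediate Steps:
h(U) = -6*U*(-4 + U) (h(U) = -3*(U - 4)*(U + U) = -3*(-4 + U)*2*U = -6*U*(-4 + U))
243*h(-35) = 243*(6*(-35)*(4 - 1*(-35))) = 243*(6*(-35)*(4 + 35)) = 243*(6*(-35)*39) = 243*(-8190) = -1990170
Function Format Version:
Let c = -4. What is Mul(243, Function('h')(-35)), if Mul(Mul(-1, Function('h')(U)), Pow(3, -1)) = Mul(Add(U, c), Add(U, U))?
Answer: -1990170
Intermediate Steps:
Function('h')(U) = Mul(-6, U, Add(-4, U)) (Function('h')(U) = Mul(-3, Mul(Add(U, -4), Add(U, U))) = Mul(-3, Mul(Add(-4, U), Mul(2, U))) = Mul(-3, Mul(2, U, Add(-4, U))) = Mul(-6, U, Add(-4, U)))
Mul(243, Function('h')(-35)) = Mul(243, Mul(6, -35, Add(4, Mul(-1, -35)))) = Mul(243, Mul(6, -35, Add(4, 35))) = Mul(243, Mul(6, -35, 39)) = Mul(243, -8190) = -1990170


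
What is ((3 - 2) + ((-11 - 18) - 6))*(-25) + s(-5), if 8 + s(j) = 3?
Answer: 845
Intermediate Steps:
s(j) = -5 (s(j) = -8 + 3 = -5)
((3 - 2) + ((-11 - 18) - 6))*(-25) + s(-5) = ((3 - 2) + ((-11 - 18) - 6))*(-25) - 5 = (1 + (-29 - 6))*(-25) - 5 = (1 - 35)*(-25) - 5 = -34*(-25) - 5 = 850 - 5 = 845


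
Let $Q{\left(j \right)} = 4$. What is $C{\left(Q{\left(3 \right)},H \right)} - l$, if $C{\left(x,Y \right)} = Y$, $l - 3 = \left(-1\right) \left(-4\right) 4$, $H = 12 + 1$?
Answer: $-6$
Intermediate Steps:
$H = 13$
$l = 19$ ($l = 3 + \left(-1\right) \left(-4\right) 4 = 3 + 4 \cdot 4 = 3 + 16 = 19$)
$C{\left(Q{\left(3 \right)},H \right)} - l = 13 - 19 = -6$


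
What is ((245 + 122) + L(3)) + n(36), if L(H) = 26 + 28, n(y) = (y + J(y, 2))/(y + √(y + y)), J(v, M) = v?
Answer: 7193/17 - 6*√2/17 ≈ 422.62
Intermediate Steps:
n(y) = 2*y/(y + √2*√y) (n(y) = (y + y)/(y + √(y + y)) = (2*y)/(y + √(2*y)) = (2*y)/(y + √2*√y) = 2*y/(y + √2*√y))
L(H) = 54
((245 + 122) + L(3)) + n(36) = ((245 + 122) + 54) + 2*36/(36 + √2*√36) = (367 + 54) + 2*36/(36 + √2*6) = 421 + 2*36/(36 + 6*√2) = 421 + 72/(36 + 6*√2)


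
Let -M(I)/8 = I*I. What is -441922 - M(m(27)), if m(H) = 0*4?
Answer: -441922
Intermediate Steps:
m(H) = 0
M(I) = -8*I² (M(I) = -8*I*I = -8*I²)
-441922 - M(m(27)) = -441922 - (-8)*0² = -441922 - (-8)*0 = -441922 - 1*0 = -441922 + 0 = -441922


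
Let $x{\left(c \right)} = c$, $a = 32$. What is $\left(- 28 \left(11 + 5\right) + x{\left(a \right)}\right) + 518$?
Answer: $102$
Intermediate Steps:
$\left(- 28 \left(11 + 5\right) + x{\left(a \right)}\right) + 518 = \left(- 28 \left(11 + 5\right) + 32\right) + 518 = \left(\left(-28\right) 16 + 32\right) + 518 = \left(-448 + 32\right) + 518 = -416 + 518 = 102$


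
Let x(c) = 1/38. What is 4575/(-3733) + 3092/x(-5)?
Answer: 438607993/3733 ≈ 1.1749e+5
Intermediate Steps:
x(c) = 1/38
4575/(-3733) + 3092/x(-5) = 4575/(-3733) + 3092/(1/38) = 4575*(-1/3733) + 3092*38 = -4575/3733 + 117496 = 438607993/3733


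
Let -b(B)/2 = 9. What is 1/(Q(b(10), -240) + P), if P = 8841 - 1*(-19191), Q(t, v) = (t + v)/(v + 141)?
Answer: 33/925142 ≈ 3.5670e-5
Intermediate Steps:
b(B) = -18 (b(B) = -2*9 = -18)
Q(t, v) = (t + v)/(141 + v)
P = 28032 (P = 8841 + 19191 = 28032)
1/(Q(b(10), -240) + P) = 1/((-18 - 240)/(141 - 240) + 28032) = 1/(-258/(-99) + 28032) = 1/(-1/99*(-258) + 28032) = 1/(86/33 + 28032) = 1/(925142/33) = 33/925142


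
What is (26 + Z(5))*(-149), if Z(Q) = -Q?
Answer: -3129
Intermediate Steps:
(26 + Z(5))*(-149) = (26 - 1*5)*(-149) = (26 - 5)*(-149) = 21*(-149) = -3129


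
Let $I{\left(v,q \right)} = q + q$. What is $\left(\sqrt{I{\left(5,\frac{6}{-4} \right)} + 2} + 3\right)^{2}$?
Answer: $\left(3 + i\right)^{2} \approx 8.0 + 6.0 i$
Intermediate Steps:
$I{\left(v,q \right)} = 2 q$
$\left(\sqrt{I{\left(5,\frac{6}{-4} \right)} + 2} + 3\right)^{2} = \left(\sqrt{2 \frac{6}{-4} + 2} + 3\right)^{2} = \left(\sqrt{2 \cdot 6 \left(- \frac{1}{4}\right) + 2} + 3\right)^{2} = \left(\sqrt{2 \left(- \frac{3}{2}\right) + 2} + 3\right)^{2} = \left(\sqrt{-3 + 2} + 3\right)^{2} = \left(\sqrt{-1} + 3\right)^{2} = \left(i + 3\right)^{2} = \left(3 + i\right)^{2}$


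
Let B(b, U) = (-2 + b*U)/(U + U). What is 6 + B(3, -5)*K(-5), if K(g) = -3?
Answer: 9/10 ≈ 0.90000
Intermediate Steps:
B(b, U) = (-2 + U*b)/(2*U) (B(b, U) = (-2 + U*b)/((2*U)) = (-2 + U*b)*(1/(2*U)) = (-2 + U*b)/(2*U))
6 + B(3, -5)*K(-5) = 6 + ((½)*3 - 1/(-5))*(-3) = 6 + (3/2 - 1*(-⅕))*(-3) = 6 + (3/2 + ⅕)*(-3) = 6 + (17/10)*(-3) = 6 - 51/10 = 9/10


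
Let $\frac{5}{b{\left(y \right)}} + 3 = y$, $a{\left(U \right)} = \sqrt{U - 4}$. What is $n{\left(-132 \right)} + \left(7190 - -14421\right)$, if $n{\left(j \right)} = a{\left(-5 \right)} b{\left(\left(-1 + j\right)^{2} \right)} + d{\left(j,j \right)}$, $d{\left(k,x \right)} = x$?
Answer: $21479 + \frac{15 i}{17686} \approx 21479.0 + 0.00084813 i$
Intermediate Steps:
$a{\left(U \right)} = \sqrt{-4 + U}$
$b{\left(y \right)} = \frac{5}{-3 + y}$
$n{\left(j \right)} = j + \frac{15 i}{-3 + \left(-1 + j\right)^{2}}$ ($n{\left(j \right)} = \sqrt{-4 - 5} \frac{5}{-3 + \left(-1 + j\right)^{2}} + j = \sqrt{-9} \frac{5}{-3 + \left(-1 + j\right)^{2}} + j = 3 i \frac{5}{-3 + \left(-1 + j\right)^{2}} + j = \frac{15 i}{-3 + \left(-1 + j\right)^{2}} + j = j + \frac{15 i}{-3 + \left(-1 + j\right)^{2}}$)
$n{\left(-132 \right)} + \left(7190 - -14421\right) = \frac{15 i - 132 \left(-3 + \left(-1 - 132\right)^{2}\right)}{-3 + \left(-1 - 132\right)^{2}} + \left(7190 - -14421\right) = \frac{15 i - 132 \left(-3 + \left(-133\right)^{2}\right)}{-3 + \left(-133\right)^{2}} + \left(7190 + 14421\right) = \frac{15 i - 132 \left(-3 + 17689\right)}{-3 + 17689} + 21611 = \frac{15 i - 2334552}{17686} + 21611 = \frac{-2334552 + 15 i}{17686} + 21611 = \left(-132 + \frac{15 i}{17686}\right) + 21611 = 21479 + \frac{15 i}{17686}$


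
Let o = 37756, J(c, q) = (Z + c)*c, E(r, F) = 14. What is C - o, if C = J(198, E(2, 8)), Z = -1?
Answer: 1250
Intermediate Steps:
J(c, q) = c*(-1 + c) (J(c, q) = (-1 + c)*c = c*(-1 + c))
C = 39006 (C = 198*(-1 + 198) = 198*197 = 39006)
C - o = 39006 - 1*37756 = 39006 - 37756 = 1250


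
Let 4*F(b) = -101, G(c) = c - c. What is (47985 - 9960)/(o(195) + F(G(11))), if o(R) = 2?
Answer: -50700/31 ≈ -1635.5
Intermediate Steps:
G(c) = 0
F(b) = -101/4 (F(b) = (1/4)*(-101) = -101/4)
(47985 - 9960)/(o(195) + F(G(11))) = (47985 - 9960)/(2 - 101/4) = 38025/(-93/4) = 38025*(-4/93) = -50700/31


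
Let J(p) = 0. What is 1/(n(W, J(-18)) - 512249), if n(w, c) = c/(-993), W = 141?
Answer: -1/512249 ≈ -1.9522e-6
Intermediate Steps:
n(w, c) = -c/993 (n(w, c) = c*(-1/993) = -c/993)
1/(n(W, J(-18)) - 512249) = 1/(-1/993*0 - 512249) = 1/(0 - 512249) = 1/(-512249) = -1/512249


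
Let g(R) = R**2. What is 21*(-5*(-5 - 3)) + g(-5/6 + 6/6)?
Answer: 30241/36 ≈ 840.03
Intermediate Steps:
21*(-5*(-5 - 3)) + g(-5/6 + 6/6) = 21*(-5*(-5 - 3)) + (-5/6 + 6/6)**2 = 21*(-5*(-8)) + (-5*1/6 + 6*(1/6))**2 = 21*40 + (-5/6 + 1)**2 = 840 + (1/6)**2 = 840 + 1/36 = 30241/36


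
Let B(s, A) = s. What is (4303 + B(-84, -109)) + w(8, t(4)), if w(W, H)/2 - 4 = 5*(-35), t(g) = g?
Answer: 3877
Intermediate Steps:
w(W, H) = -342 (w(W, H) = 8 + 2*(5*(-35)) = 8 + 2*(-175) = 8 - 350 = -342)
(4303 + B(-84, -109)) + w(8, t(4)) = (4303 - 84) - 342 = 4219 - 342 = 3877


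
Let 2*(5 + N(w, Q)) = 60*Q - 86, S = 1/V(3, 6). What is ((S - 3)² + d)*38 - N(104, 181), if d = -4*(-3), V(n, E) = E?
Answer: -83177/18 ≈ -4620.9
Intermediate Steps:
S = ⅙ (S = 1/6 = ⅙ ≈ 0.16667)
N(w, Q) = -48 + 30*Q (N(w, Q) = -5 + (60*Q - 86)/2 = -5 + (-86 + 60*Q)/2 = -5 + (-43 + 30*Q) = -48 + 30*Q)
d = 12
((S - 3)² + d)*38 - N(104, 181) = ((⅙ - 3)² + 12)*38 - (-48 + 30*181) = ((-17/6)² + 12)*38 - (-48 + 5430) = (289/36 + 12)*38 - 1*5382 = (721/36)*38 - 5382 = 13699/18 - 5382 = -83177/18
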